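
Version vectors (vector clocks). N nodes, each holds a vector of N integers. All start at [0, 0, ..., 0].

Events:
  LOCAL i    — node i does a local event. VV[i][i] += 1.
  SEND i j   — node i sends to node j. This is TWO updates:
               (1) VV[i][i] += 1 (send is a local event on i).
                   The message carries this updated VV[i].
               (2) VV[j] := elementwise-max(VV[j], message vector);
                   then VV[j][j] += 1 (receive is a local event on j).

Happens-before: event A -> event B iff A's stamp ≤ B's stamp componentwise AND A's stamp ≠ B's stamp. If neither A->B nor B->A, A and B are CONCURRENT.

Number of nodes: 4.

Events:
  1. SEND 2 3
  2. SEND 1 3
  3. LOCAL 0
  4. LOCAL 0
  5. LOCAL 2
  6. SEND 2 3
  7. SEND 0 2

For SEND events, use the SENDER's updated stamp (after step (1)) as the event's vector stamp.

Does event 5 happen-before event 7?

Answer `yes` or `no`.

Answer: no

Derivation:
Initial: VV[0]=[0, 0, 0, 0]
Initial: VV[1]=[0, 0, 0, 0]
Initial: VV[2]=[0, 0, 0, 0]
Initial: VV[3]=[0, 0, 0, 0]
Event 1: SEND 2->3: VV[2][2]++ -> VV[2]=[0, 0, 1, 0], msg_vec=[0, 0, 1, 0]; VV[3]=max(VV[3],msg_vec) then VV[3][3]++ -> VV[3]=[0, 0, 1, 1]
Event 2: SEND 1->3: VV[1][1]++ -> VV[1]=[0, 1, 0, 0], msg_vec=[0, 1, 0, 0]; VV[3]=max(VV[3],msg_vec) then VV[3][3]++ -> VV[3]=[0, 1, 1, 2]
Event 3: LOCAL 0: VV[0][0]++ -> VV[0]=[1, 0, 0, 0]
Event 4: LOCAL 0: VV[0][0]++ -> VV[0]=[2, 0, 0, 0]
Event 5: LOCAL 2: VV[2][2]++ -> VV[2]=[0, 0, 2, 0]
Event 6: SEND 2->3: VV[2][2]++ -> VV[2]=[0, 0, 3, 0], msg_vec=[0, 0, 3, 0]; VV[3]=max(VV[3],msg_vec) then VV[3][3]++ -> VV[3]=[0, 1, 3, 3]
Event 7: SEND 0->2: VV[0][0]++ -> VV[0]=[3, 0, 0, 0], msg_vec=[3, 0, 0, 0]; VV[2]=max(VV[2],msg_vec) then VV[2][2]++ -> VV[2]=[3, 0, 4, 0]
Event 5 stamp: [0, 0, 2, 0]
Event 7 stamp: [3, 0, 0, 0]
[0, 0, 2, 0] <= [3, 0, 0, 0]? False. Equal? False. Happens-before: False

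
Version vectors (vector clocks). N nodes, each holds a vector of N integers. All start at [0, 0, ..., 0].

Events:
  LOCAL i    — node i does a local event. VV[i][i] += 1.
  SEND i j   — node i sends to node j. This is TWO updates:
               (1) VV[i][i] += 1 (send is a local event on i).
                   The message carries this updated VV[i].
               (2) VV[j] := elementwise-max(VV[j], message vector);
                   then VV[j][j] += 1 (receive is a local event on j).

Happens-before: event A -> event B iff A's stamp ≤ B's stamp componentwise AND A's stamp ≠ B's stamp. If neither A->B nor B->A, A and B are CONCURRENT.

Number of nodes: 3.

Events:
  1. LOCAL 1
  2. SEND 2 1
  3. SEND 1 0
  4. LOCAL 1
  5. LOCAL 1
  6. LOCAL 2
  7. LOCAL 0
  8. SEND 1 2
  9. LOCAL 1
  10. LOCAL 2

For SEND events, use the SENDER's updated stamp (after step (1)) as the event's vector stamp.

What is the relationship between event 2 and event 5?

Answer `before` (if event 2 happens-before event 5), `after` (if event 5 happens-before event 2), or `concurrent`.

Answer: before

Derivation:
Initial: VV[0]=[0, 0, 0]
Initial: VV[1]=[0, 0, 0]
Initial: VV[2]=[0, 0, 0]
Event 1: LOCAL 1: VV[1][1]++ -> VV[1]=[0, 1, 0]
Event 2: SEND 2->1: VV[2][2]++ -> VV[2]=[0, 0, 1], msg_vec=[0, 0, 1]; VV[1]=max(VV[1],msg_vec) then VV[1][1]++ -> VV[1]=[0, 2, 1]
Event 3: SEND 1->0: VV[1][1]++ -> VV[1]=[0, 3, 1], msg_vec=[0, 3, 1]; VV[0]=max(VV[0],msg_vec) then VV[0][0]++ -> VV[0]=[1, 3, 1]
Event 4: LOCAL 1: VV[1][1]++ -> VV[1]=[0, 4, 1]
Event 5: LOCAL 1: VV[1][1]++ -> VV[1]=[0, 5, 1]
Event 6: LOCAL 2: VV[2][2]++ -> VV[2]=[0, 0, 2]
Event 7: LOCAL 0: VV[0][0]++ -> VV[0]=[2, 3, 1]
Event 8: SEND 1->2: VV[1][1]++ -> VV[1]=[0, 6, 1], msg_vec=[0, 6, 1]; VV[2]=max(VV[2],msg_vec) then VV[2][2]++ -> VV[2]=[0, 6, 3]
Event 9: LOCAL 1: VV[1][1]++ -> VV[1]=[0, 7, 1]
Event 10: LOCAL 2: VV[2][2]++ -> VV[2]=[0, 6, 4]
Event 2 stamp: [0, 0, 1]
Event 5 stamp: [0, 5, 1]
[0, 0, 1] <= [0, 5, 1]? True
[0, 5, 1] <= [0, 0, 1]? False
Relation: before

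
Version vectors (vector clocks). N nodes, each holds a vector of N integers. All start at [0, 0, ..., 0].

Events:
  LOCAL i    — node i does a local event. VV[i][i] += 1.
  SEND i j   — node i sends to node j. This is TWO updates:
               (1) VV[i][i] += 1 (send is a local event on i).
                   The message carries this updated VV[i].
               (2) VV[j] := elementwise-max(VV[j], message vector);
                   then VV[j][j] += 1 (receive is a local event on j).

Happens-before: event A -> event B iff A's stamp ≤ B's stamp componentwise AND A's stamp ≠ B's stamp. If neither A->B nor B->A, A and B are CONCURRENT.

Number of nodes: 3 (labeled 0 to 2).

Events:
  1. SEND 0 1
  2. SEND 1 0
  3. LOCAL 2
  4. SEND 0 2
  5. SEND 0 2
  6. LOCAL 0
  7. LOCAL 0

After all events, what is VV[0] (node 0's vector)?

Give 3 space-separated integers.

Initial: VV[0]=[0, 0, 0]
Initial: VV[1]=[0, 0, 0]
Initial: VV[2]=[0, 0, 0]
Event 1: SEND 0->1: VV[0][0]++ -> VV[0]=[1, 0, 0], msg_vec=[1, 0, 0]; VV[1]=max(VV[1],msg_vec) then VV[1][1]++ -> VV[1]=[1, 1, 0]
Event 2: SEND 1->0: VV[1][1]++ -> VV[1]=[1, 2, 0], msg_vec=[1, 2, 0]; VV[0]=max(VV[0],msg_vec) then VV[0][0]++ -> VV[0]=[2, 2, 0]
Event 3: LOCAL 2: VV[2][2]++ -> VV[2]=[0, 0, 1]
Event 4: SEND 0->2: VV[0][0]++ -> VV[0]=[3, 2, 0], msg_vec=[3, 2, 0]; VV[2]=max(VV[2],msg_vec) then VV[2][2]++ -> VV[2]=[3, 2, 2]
Event 5: SEND 0->2: VV[0][0]++ -> VV[0]=[4, 2, 0], msg_vec=[4, 2, 0]; VV[2]=max(VV[2],msg_vec) then VV[2][2]++ -> VV[2]=[4, 2, 3]
Event 6: LOCAL 0: VV[0][0]++ -> VV[0]=[5, 2, 0]
Event 7: LOCAL 0: VV[0][0]++ -> VV[0]=[6, 2, 0]
Final vectors: VV[0]=[6, 2, 0]; VV[1]=[1, 2, 0]; VV[2]=[4, 2, 3]

Answer: 6 2 0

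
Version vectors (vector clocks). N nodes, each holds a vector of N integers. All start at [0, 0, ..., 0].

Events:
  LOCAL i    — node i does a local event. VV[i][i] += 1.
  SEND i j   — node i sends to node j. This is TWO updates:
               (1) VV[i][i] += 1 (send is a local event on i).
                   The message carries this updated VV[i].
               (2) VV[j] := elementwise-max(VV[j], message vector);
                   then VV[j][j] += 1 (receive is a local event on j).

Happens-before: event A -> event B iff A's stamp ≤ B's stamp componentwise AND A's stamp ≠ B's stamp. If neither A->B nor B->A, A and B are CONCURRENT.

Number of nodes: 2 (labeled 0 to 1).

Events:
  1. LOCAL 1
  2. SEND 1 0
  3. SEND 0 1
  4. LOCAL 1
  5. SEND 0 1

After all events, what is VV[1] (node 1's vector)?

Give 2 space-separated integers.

Initial: VV[0]=[0, 0]
Initial: VV[1]=[0, 0]
Event 1: LOCAL 1: VV[1][1]++ -> VV[1]=[0, 1]
Event 2: SEND 1->0: VV[1][1]++ -> VV[1]=[0, 2], msg_vec=[0, 2]; VV[0]=max(VV[0],msg_vec) then VV[0][0]++ -> VV[0]=[1, 2]
Event 3: SEND 0->1: VV[0][0]++ -> VV[0]=[2, 2], msg_vec=[2, 2]; VV[1]=max(VV[1],msg_vec) then VV[1][1]++ -> VV[1]=[2, 3]
Event 4: LOCAL 1: VV[1][1]++ -> VV[1]=[2, 4]
Event 5: SEND 0->1: VV[0][0]++ -> VV[0]=[3, 2], msg_vec=[3, 2]; VV[1]=max(VV[1],msg_vec) then VV[1][1]++ -> VV[1]=[3, 5]
Final vectors: VV[0]=[3, 2]; VV[1]=[3, 5]

Answer: 3 5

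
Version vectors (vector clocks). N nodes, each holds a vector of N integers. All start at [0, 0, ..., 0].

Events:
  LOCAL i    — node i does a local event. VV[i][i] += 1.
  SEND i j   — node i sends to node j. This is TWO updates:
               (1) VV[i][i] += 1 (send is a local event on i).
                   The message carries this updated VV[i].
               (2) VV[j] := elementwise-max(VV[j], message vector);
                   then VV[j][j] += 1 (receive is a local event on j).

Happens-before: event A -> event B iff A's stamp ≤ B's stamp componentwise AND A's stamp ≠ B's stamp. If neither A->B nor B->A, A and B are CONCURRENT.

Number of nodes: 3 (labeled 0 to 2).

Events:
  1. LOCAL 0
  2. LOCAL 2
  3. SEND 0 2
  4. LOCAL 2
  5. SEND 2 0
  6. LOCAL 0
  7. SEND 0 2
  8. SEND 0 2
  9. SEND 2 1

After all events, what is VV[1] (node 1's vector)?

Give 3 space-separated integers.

Answer: 6 1 7

Derivation:
Initial: VV[0]=[0, 0, 0]
Initial: VV[1]=[0, 0, 0]
Initial: VV[2]=[0, 0, 0]
Event 1: LOCAL 0: VV[0][0]++ -> VV[0]=[1, 0, 0]
Event 2: LOCAL 2: VV[2][2]++ -> VV[2]=[0, 0, 1]
Event 3: SEND 0->2: VV[0][0]++ -> VV[0]=[2, 0, 0], msg_vec=[2, 0, 0]; VV[2]=max(VV[2],msg_vec) then VV[2][2]++ -> VV[2]=[2, 0, 2]
Event 4: LOCAL 2: VV[2][2]++ -> VV[2]=[2, 0, 3]
Event 5: SEND 2->0: VV[2][2]++ -> VV[2]=[2, 0, 4], msg_vec=[2, 0, 4]; VV[0]=max(VV[0],msg_vec) then VV[0][0]++ -> VV[0]=[3, 0, 4]
Event 6: LOCAL 0: VV[0][0]++ -> VV[0]=[4, 0, 4]
Event 7: SEND 0->2: VV[0][0]++ -> VV[0]=[5, 0, 4], msg_vec=[5, 0, 4]; VV[2]=max(VV[2],msg_vec) then VV[2][2]++ -> VV[2]=[5, 0, 5]
Event 8: SEND 0->2: VV[0][0]++ -> VV[0]=[6, 0, 4], msg_vec=[6, 0, 4]; VV[2]=max(VV[2],msg_vec) then VV[2][2]++ -> VV[2]=[6, 0, 6]
Event 9: SEND 2->1: VV[2][2]++ -> VV[2]=[6, 0, 7], msg_vec=[6, 0, 7]; VV[1]=max(VV[1],msg_vec) then VV[1][1]++ -> VV[1]=[6, 1, 7]
Final vectors: VV[0]=[6, 0, 4]; VV[1]=[6, 1, 7]; VV[2]=[6, 0, 7]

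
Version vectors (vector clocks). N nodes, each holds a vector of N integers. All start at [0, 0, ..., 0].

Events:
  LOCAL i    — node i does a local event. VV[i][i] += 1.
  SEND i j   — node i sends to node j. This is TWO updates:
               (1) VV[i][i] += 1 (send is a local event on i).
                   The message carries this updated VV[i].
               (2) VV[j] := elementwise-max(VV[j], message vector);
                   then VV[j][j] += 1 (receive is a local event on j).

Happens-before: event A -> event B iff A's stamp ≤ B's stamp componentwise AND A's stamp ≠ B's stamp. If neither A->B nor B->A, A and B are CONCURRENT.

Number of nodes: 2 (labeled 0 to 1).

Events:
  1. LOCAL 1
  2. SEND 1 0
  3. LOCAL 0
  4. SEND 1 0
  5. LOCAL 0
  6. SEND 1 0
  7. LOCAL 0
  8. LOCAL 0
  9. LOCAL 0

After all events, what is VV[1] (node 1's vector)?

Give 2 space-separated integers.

Initial: VV[0]=[0, 0]
Initial: VV[1]=[0, 0]
Event 1: LOCAL 1: VV[1][1]++ -> VV[1]=[0, 1]
Event 2: SEND 1->0: VV[1][1]++ -> VV[1]=[0, 2], msg_vec=[0, 2]; VV[0]=max(VV[0],msg_vec) then VV[0][0]++ -> VV[0]=[1, 2]
Event 3: LOCAL 0: VV[0][0]++ -> VV[0]=[2, 2]
Event 4: SEND 1->0: VV[1][1]++ -> VV[1]=[0, 3], msg_vec=[0, 3]; VV[0]=max(VV[0],msg_vec) then VV[0][0]++ -> VV[0]=[3, 3]
Event 5: LOCAL 0: VV[0][0]++ -> VV[0]=[4, 3]
Event 6: SEND 1->0: VV[1][1]++ -> VV[1]=[0, 4], msg_vec=[0, 4]; VV[0]=max(VV[0],msg_vec) then VV[0][0]++ -> VV[0]=[5, 4]
Event 7: LOCAL 0: VV[0][0]++ -> VV[0]=[6, 4]
Event 8: LOCAL 0: VV[0][0]++ -> VV[0]=[7, 4]
Event 9: LOCAL 0: VV[0][0]++ -> VV[0]=[8, 4]
Final vectors: VV[0]=[8, 4]; VV[1]=[0, 4]

Answer: 0 4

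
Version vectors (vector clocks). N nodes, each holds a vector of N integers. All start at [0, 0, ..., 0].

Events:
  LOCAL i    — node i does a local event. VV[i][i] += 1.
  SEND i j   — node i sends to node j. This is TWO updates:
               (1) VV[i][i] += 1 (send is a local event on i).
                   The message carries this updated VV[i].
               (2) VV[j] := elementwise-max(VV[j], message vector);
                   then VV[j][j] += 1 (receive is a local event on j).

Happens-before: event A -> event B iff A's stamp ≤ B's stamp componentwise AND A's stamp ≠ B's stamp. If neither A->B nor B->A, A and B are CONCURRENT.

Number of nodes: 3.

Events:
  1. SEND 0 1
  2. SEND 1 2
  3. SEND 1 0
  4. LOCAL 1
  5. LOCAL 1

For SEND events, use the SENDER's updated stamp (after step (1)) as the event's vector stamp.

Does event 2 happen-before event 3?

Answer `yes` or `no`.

Initial: VV[0]=[0, 0, 0]
Initial: VV[1]=[0, 0, 0]
Initial: VV[2]=[0, 0, 0]
Event 1: SEND 0->1: VV[0][0]++ -> VV[0]=[1, 0, 0], msg_vec=[1, 0, 0]; VV[1]=max(VV[1],msg_vec) then VV[1][1]++ -> VV[1]=[1, 1, 0]
Event 2: SEND 1->2: VV[1][1]++ -> VV[1]=[1, 2, 0], msg_vec=[1, 2, 0]; VV[2]=max(VV[2],msg_vec) then VV[2][2]++ -> VV[2]=[1, 2, 1]
Event 3: SEND 1->0: VV[1][1]++ -> VV[1]=[1, 3, 0], msg_vec=[1, 3, 0]; VV[0]=max(VV[0],msg_vec) then VV[0][0]++ -> VV[0]=[2, 3, 0]
Event 4: LOCAL 1: VV[1][1]++ -> VV[1]=[1, 4, 0]
Event 5: LOCAL 1: VV[1][1]++ -> VV[1]=[1, 5, 0]
Event 2 stamp: [1, 2, 0]
Event 3 stamp: [1, 3, 0]
[1, 2, 0] <= [1, 3, 0]? True. Equal? False. Happens-before: True

Answer: yes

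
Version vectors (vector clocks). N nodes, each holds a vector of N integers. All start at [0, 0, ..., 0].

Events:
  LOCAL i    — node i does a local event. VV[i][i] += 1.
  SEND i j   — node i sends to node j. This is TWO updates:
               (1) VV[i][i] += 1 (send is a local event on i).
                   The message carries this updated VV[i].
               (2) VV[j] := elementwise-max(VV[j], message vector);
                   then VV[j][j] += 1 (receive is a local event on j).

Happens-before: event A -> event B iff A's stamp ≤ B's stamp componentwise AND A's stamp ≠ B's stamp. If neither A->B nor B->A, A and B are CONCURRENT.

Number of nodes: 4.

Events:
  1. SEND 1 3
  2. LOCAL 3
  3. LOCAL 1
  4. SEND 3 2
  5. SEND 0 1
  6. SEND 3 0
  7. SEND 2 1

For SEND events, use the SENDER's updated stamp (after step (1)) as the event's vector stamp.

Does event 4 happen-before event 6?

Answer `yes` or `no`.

Answer: yes

Derivation:
Initial: VV[0]=[0, 0, 0, 0]
Initial: VV[1]=[0, 0, 0, 0]
Initial: VV[2]=[0, 0, 0, 0]
Initial: VV[3]=[0, 0, 0, 0]
Event 1: SEND 1->3: VV[1][1]++ -> VV[1]=[0, 1, 0, 0], msg_vec=[0, 1, 0, 0]; VV[3]=max(VV[3],msg_vec) then VV[3][3]++ -> VV[3]=[0, 1, 0, 1]
Event 2: LOCAL 3: VV[3][3]++ -> VV[3]=[0, 1, 0, 2]
Event 3: LOCAL 1: VV[1][1]++ -> VV[1]=[0, 2, 0, 0]
Event 4: SEND 3->2: VV[3][3]++ -> VV[3]=[0, 1, 0, 3], msg_vec=[0, 1, 0, 3]; VV[2]=max(VV[2],msg_vec) then VV[2][2]++ -> VV[2]=[0, 1, 1, 3]
Event 5: SEND 0->1: VV[0][0]++ -> VV[0]=[1, 0, 0, 0], msg_vec=[1, 0, 0, 0]; VV[1]=max(VV[1],msg_vec) then VV[1][1]++ -> VV[1]=[1, 3, 0, 0]
Event 6: SEND 3->0: VV[3][3]++ -> VV[3]=[0, 1, 0, 4], msg_vec=[0, 1, 0, 4]; VV[0]=max(VV[0],msg_vec) then VV[0][0]++ -> VV[0]=[2, 1, 0, 4]
Event 7: SEND 2->1: VV[2][2]++ -> VV[2]=[0, 1, 2, 3], msg_vec=[0, 1, 2, 3]; VV[1]=max(VV[1],msg_vec) then VV[1][1]++ -> VV[1]=[1, 4, 2, 3]
Event 4 stamp: [0, 1, 0, 3]
Event 6 stamp: [0, 1, 0, 4]
[0, 1, 0, 3] <= [0, 1, 0, 4]? True. Equal? False. Happens-before: True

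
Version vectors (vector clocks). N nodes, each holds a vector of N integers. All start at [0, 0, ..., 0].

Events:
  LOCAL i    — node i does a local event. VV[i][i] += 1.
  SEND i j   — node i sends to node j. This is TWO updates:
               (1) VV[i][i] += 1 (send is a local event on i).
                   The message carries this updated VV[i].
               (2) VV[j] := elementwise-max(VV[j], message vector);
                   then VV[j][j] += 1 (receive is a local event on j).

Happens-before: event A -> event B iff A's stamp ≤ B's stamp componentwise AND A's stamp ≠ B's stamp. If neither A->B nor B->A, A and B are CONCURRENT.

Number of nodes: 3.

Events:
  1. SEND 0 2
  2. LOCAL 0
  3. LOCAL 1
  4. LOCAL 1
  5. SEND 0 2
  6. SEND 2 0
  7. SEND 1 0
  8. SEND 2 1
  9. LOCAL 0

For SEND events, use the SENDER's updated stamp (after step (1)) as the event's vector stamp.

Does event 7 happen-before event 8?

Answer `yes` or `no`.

Initial: VV[0]=[0, 0, 0]
Initial: VV[1]=[0, 0, 0]
Initial: VV[2]=[0, 0, 0]
Event 1: SEND 0->2: VV[0][0]++ -> VV[0]=[1, 0, 0], msg_vec=[1, 0, 0]; VV[2]=max(VV[2],msg_vec) then VV[2][2]++ -> VV[2]=[1, 0, 1]
Event 2: LOCAL 0: VV[0][0]++ -> VV[0]=[2, 0, 0]
Event 3: LOCAL 1: VV[1][1]++ -> VV[1]=[0, 1, 0]
Event 4: LOCAL 1: VV[1][1]++ -> VV[1]=[0, 2, 0]
Event 5: SEND 0->2: VV[0][0]++ -> VV[0]=[3, 0, 0], msg_vec=[3, 0, 0]; VV[2]=max(VV[2],msg_vec) then VV[2][2]++ -> VV[2]=[3, 0, 2]
Event 6: SEND 2->0: VV[2][2]++ -> VV[2]=[3, 0, 3], msg_vec=[3, 0, 3]; VV[0]=max(VV[0],msg_vec) then VV[0][0]++ -> VV[0]=[4, 0, 3]
Event 7: SEND 1->0: VV[1][1]++ -> VV[1]=[0, 3, 0], msg_vec=[0, 3, 0]; VV[0]=max(VV[0],msg_vec) then VV[0][0]++ -> VV[0]=[5, 3, 3]
Event 8: SEND 2->1: VV[2][2]++ -> VV[2]=[3, 0, 4], msg_vec=[3, 0, 4]; VV[1]=max(VV[1],msg_vec) then VV[1][1]++ -> VV[1]=[3, 4, 4]
Event 9: LOCAL 0: VV[0][0]++ -> VV[0]=[6, 3, 3]
Event 7 stamp: [0, 3, 0]
Event 8 stamp: [3, 0, 4]
[0, 3, 0] <= [3, 0, 4]? False. Equal? False. Happens-before: False

Answer: no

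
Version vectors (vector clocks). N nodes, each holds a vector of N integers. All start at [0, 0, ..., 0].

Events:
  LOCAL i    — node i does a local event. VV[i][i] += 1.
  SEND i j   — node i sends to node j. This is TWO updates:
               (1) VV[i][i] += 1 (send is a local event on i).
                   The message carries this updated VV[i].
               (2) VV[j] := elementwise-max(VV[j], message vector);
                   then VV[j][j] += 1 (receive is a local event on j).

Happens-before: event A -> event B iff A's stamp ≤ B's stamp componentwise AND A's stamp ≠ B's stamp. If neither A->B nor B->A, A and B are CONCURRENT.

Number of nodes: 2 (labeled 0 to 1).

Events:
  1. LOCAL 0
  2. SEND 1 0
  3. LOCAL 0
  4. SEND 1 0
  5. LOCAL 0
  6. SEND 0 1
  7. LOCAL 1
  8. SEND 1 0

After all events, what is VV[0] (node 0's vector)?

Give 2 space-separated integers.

Initial: VV[0]=[0, 0]
Initial: VV[1]=[0, 0]
Event 1: LOCAL 0: VV[0][0]++ -> VV[0]=[1, 0]
Event 2: SEND 1->0: VV[1][1]++ -> VV[1]=[0, 1], msg_vec=[0, 1]; VV[0]=max(VV[0],msg_vec) then VV[0][0]++ -> VV[0]=[2, 1]
Event 3: LOCAL 0: VV[0][0]++ -> VV[0]=[3, 1]
Event 4: SEND 1->0: VV[1][1]++ -> VV[1]=[0, 2], msg_vec=[0, 2]; VV[0]=max(VV[0],msg_vec) then VV[0][0]++ -> VV[0]=[4, 2]
Event 5: LOCAL 0: VV[0][0]++ -> VV[0]=[5, 2]
Event 6: SEND 0->1: VV[0][0]++ -> VV[0]=[6, 2], msg_vec=[6, 2]; VV[1]=max(VV[1],msg_vec) then VV[1][1]++ -> VV[1]=[6, 3]
Event 7: LOCAL 1: VV[1][1]++ -> VV[1]=[6, 4]
Event 8: SEND 1->0: VV[1][1]++ -> VV[1]=[6, 5], msg_vec=[6, 5]; VV[0]=max(VV[0],msg_vec) then VV[0][0]++ -> VV[0]=[7, 5]
Final vectors: VV[0]=[7, 5]; VV[1]=[6, 5]

Answer: 7 5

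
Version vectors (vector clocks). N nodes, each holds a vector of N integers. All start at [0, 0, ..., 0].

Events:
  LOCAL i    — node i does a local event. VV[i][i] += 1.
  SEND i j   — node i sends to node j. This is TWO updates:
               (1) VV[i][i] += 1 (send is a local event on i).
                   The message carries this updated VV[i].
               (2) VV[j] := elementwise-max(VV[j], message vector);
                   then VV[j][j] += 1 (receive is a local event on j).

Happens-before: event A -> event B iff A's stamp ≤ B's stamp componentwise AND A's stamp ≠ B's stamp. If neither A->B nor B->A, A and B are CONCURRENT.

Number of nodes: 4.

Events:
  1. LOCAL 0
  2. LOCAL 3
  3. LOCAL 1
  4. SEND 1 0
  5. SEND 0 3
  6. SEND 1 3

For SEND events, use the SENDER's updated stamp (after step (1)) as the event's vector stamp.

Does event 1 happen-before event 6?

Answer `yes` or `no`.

Answer: no

Derivation:
Initial: VV[0]=[0, 0, 0, 0]
Initial: VV[1]=[0, 0, 0, 0]
Initial: VV[2]=[0, 0, 0, 0]
Initial: VV[3]=[0, 0, 0, 0]
Event 1: LOCAL 0: VV[0][0]++ -> VV[0]=[1, 0, 0, 0]
Event 2: LOCAL 3: VV[3][3]++ -> VV[3]=[0, 0, 0, 1]
Event 3: LOCAL 1: VV[1][1]++ -> VV[1]=[0, 1, 0, 0]
Event 4: SEND 1->0: VV[1][1]++ -> VV[1]=[0, 2, 0, 0], msg_vec=[0, 2, 0, 0]; VV[0]=max(VV[0],msg_vec) then VV[0][0]++ -> VV[0]=[2, 2, 0, 0]
Event 5: SEND 0->3: VV[0][0]++ -> VV[0]=[3, 2, 0, 0], msg_vec=[3, 2, 0, 0]; VV[3]=max(VV[3],msg_vec) then VV[3][3]++ -> VV[3]=[3, 2, 0, 2]
Event 6: SEND 1->3: VV[1][1]++ -> VV[1]=[0, 3, 0, 0], msg_vec=[0, 3, 0, 0]; VV[3]=max(VV[3],msg_vec) then VV[3][3]++ -> VV[3]=[3, 3, 0, 3]
Event 1 stamp: [1, 0, 0, 0]
Event 6 stamp: [0, 3, 0, 0]
[1, 0, 0, 0] <= [0, 3, 0, 0]? False. Equal? False. Happens-before: False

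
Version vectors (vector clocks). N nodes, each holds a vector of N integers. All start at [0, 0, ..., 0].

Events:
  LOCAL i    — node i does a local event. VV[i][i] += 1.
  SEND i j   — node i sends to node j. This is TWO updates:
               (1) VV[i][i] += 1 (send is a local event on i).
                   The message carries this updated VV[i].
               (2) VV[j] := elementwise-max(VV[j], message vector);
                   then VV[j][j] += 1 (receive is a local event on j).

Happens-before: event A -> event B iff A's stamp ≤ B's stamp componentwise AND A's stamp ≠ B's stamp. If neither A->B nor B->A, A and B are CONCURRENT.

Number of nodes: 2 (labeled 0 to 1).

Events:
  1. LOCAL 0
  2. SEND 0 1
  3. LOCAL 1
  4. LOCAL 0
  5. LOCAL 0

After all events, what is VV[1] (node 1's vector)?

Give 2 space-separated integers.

Initial: VV[0]=[0, 0]
Initial: VV[1]=[0, 0]
Event 1: LOCAL 0: VV[0][0]++ -> VV[0]=[1, 0]
Event 2: SEND 0->1: VV[0][0]++ -> VV[0]=[2, 0], msg_vec=[2, 0]; VV[1]=max(VV[1],msg_vec) then VV[1][1]++ -> VV[1]=[2, 1]
Event 3: LOCAL 1: VV[1][1]++ -> VV[1]=[2, 2]
Event 4: LOCAL 0: VV[0][0]++ -> VV[0]=[3, 0]
Event 5: LOCAL 0: VV[0][0]++ -> VV[0]=[4, 0]
Final vectors: VV[0]=[4, 0]; VV[1]=[2, 2]

Answer: 2 2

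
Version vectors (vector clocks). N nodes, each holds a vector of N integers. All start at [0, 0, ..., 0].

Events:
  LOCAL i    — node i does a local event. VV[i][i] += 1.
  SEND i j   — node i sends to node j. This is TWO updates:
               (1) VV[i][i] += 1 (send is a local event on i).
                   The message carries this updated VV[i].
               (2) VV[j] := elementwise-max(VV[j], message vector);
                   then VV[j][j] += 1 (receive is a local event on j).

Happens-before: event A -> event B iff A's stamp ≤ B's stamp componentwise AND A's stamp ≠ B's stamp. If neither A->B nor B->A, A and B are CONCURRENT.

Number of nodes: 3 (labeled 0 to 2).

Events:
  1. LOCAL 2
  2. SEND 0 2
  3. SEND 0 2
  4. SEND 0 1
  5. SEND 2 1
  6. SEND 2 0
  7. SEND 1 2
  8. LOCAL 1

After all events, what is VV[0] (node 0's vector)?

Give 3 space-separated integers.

Initial: VV[0]=[0, 0, 0]
Initial: VV[1]=[0, 0, 0]
Initial: VV[2]=[0, 0, 0]
Event 1: LOCAL 2: VV[2][2]++ -> VV[2]=[0, 0, 1]
Event 2: SEND 0->2: VV[0][0]++ -> VV[0]=[1, 0, 0], msg_vec=[1, 0, 0]; VV[2]=max(VV[2],msg_vec) then VV[2][2]++ -> VV[2]=[1, 0, 2]
Event 3: SEND 0->2: VV[0][0]++ -> VV[0]=[2, 0, 0], msg_vec=[2, 0, 0]; VV[2]=max(VV[2],msg_vec) then VV[2][2]++ -> VV[2]=[2, 0, 3]
Event 4: SEND 0->1: VV[0][0]++ -> VV[0]=[3, 0, 0], msg_vec=[3, 0, 0]; VV[1]=max(VV[1],msg_vec) then VV[1][1]++ -> VV[1]=[3, 1, 0]
Event 5: SEND 2->1: VV[2][2]++ -> VV[2]=[2, 0, 4], msg_vec=[2, 0, 4]; VV[1]=max(VV[1],msg_vec) then VV[1][1]++ -> VV[1]=[3, 2, 4]
Event 6: SEND 2->0: VV[2][2]++ -> VV[2]=[2, 0, 5], msg_vec=[2, 0, 5]; VV[0]=max(VV[0],msg_vec) then VV[0][0]++ -> VV[0]=[4, 0, 5]
Event 7: SEND 1->2: VV[1][1]++ -> VV[1]=[3, 3, 4], msg_vec=[3, 3, 4]; VV[2]=max(VV[2],msg_vec) then VV[2][2]++ -> VV[2]=[3, 3, 6]
Event 8: LOCAL 1: VV[1][1]++ -> VV[1]=[3, 4, 4]
Final vectors: VV[0]=[4, 0, 5]; VV[1]=[3, 4, 4]; VV[2]=[3, 3, 6]

Answer: 4 0 5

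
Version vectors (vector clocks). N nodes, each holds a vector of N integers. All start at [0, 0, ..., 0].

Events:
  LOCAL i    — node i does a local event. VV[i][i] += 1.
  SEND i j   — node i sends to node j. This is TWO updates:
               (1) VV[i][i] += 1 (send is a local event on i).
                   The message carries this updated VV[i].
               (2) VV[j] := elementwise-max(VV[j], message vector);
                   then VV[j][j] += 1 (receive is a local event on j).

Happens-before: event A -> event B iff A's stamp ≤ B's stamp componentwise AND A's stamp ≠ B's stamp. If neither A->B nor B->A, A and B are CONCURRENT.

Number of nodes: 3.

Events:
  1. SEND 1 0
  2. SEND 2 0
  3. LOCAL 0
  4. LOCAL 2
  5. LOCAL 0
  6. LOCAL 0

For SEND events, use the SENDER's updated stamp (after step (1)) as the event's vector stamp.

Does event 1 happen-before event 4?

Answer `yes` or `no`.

Answer: no

Derivation:
Initial: VV[0]=[0, 0, 0]
Initial: VV[1]=[0, 0, 0]
Initial: VV[2]=[0, 0, 0]
Event 1: SEND 1->0: VV[1][1]++ -> VV[1]=[0, 1, 0], msg_vec=[0, 1, 0]; VV[0]=max(VV[0],msg_vec) then VV[0][0]++ -> VV[0]=[1, 1, 0]
Event 2: SEND 2->0: VV[2][2]++ -> VV[2]=[0, 0, 1], msg_vec=[0, 0, 1]; VV[0]=max(VV[0],msg_vec) then VV[0][0]++ -> VV[0]=[2, 1, 1]
Event 3: LOCAL 0: VV[0][0]++ -> VV[0]=[3, 1, 1]
Event 4: LOCAL 2: VV[2][2]++ -> VV[2]=[0, 0, 2]
Event 5: LOCAL 0: VV[0][0]++ -> VV[0]=[4, 1, 1]
Event 6: LOCAL 0: VV[0][0]++ -> VV[0]=[5, 1, 1]
Event 1 stamp: [0, 1, 0]
Event 4 stamp: [0, 0, 2]
[0, 1, 0] <= [0, 0, 2]? False. Equal? False. Happens-before: False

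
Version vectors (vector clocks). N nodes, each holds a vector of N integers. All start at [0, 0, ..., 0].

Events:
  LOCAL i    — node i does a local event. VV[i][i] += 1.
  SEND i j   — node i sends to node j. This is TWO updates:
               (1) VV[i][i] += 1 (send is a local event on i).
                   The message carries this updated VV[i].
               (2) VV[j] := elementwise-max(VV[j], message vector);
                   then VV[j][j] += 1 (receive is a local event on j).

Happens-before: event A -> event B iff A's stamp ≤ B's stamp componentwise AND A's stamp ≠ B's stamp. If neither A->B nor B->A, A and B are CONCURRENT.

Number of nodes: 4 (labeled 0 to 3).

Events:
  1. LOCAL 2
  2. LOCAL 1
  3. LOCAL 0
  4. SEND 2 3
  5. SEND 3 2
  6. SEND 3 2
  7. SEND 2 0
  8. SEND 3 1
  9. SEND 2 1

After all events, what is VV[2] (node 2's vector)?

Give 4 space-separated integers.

Initial: VV[0]=[0, 0, 0, 0]
Initial: VV[1]=[0, 0, 0, 0]
Initial: VV[2]=[0, 0, 0, 0]
Initial: VV[3]=[0, 0, 0, 0]
Event 1: LOCAL 2: VV[2][2]++ -> VV[2]=[0, 0, 1, 0]
Event 2: LOCAL 1: VV[1][1]++ -> VV[1]=[0, 1, 0, 0]
Event 3: LOCAL 0: VV[0][0]++ -> VV[0]=[1, 0, 0, 0]
Event 4: SEND 2->3: VV[2][2]++ -> VV[2]=[0, 0, 2, 0], msg_vec=[0, 0, 2, 0]; VV[3]=max(VV[3],msg_vec) then VV[3][3]++ -> VV[3]=[0, 0, 2, 1]
Event 5: SEND 3->2: VV[3][3]++ -> VV[3]=[0, 0, 2, 2], msg_vec=[0, 0, 2, 2]; VV[2]=max(VV[2],msg_vec) then VV[2][2]++ -> VV[2]=[0, 0, 3, 2]
Event 6: SEND 3->2: VV[3][3]++ -> VV[3]=[0, 0, 2, 3], msg_vec=[0, 0, 2, 3]; VV[2]=max(VV[2],msg_vec) then VV[2][2]++ -> VV[2]=[0, 0, 4, 3]
Event 7: SEND 2->0: VV[2][2]++ -> VV[2]=[0, 0, 5, 3], msg_vec=[0, 0, 5, 3]; VV[0]=max(VV[0],msg_vec) then VV[0][0]++ -> VV[0]=[2, 0, 5, 3]
Event 8: SEND 3->1: VV[3][3]++ -> VV[3]=[0, 0, 2, 4], msg_vec=[0, 0, 2, 4]; VV[1]=max(VV[1],msg_vec) then VV[1][1]++ -> VV[1]=[0, 2, 2, 4]
Event 9: SEND 2->1: VV[2][2]++ -> VV[2]=[0, 0, 6, 3], msg_vec=[0, 0, 6, 3]; VV[1]=max(VV[1],msg_vec) then VV[1][1]++ -> VV[1]=[0, 3, 6, 4]
Final vectors: VV[0]=[2, 0, 5, 3]; VV[1]=[0, 3, 6, 4]; VV[2]=[0, 0, 6, 3]; VV[3]=[0, 0, 2, 4]

Answer: 0 0 6 3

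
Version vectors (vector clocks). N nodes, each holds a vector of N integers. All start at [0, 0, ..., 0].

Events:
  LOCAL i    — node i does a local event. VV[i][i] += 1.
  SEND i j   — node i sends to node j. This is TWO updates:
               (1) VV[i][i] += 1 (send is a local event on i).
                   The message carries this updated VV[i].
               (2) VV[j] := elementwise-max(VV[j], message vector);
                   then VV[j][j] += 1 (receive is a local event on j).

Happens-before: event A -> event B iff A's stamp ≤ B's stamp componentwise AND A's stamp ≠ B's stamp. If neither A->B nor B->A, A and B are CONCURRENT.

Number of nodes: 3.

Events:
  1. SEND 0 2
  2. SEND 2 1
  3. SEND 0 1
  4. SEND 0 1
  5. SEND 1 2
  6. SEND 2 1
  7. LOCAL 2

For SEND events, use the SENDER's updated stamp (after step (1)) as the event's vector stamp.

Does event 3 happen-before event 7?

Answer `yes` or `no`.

Answer: yes

Derivation:
Initial: VV[0]=[0, 0, 0]
Initial: VV[1]=[0, 0, 0]
Initial: VV[2]=[0, 0, 0]
Event 1: SEND 0->2: VV[0][0]++ -> VV[0]=[1, 0, 0], msg_vec=[1, 0, 0]; VV[2]=max(VV[2],msg_vec) then VV[2][2]++ -> VV[2]=[1, 0, 1]
Event 2: SEND 2->1: VV[2][2]++ -> VV[2]=[1, 0, 2], msg_vec=[1, 0, 2]; VV[1]=max(VV[1],msg_vec) then VV[1][1]++ -> VV[1]=[1, 1, 2]
Event 3: SEND 0->1: VV[0][0]++ -> VV[0]=[2, 0, 0], msg_vec=[2, 0, 0]; VV[1]=max(VV[1],msg_vec) then VV[1][1]++ -> VV[1]=[2, 2, 2]
Event 4: SEND 0->1: VV[0][0]++ -> VV[0]=[3, 0, 0], msg_vec=[3, 0, 0]; VV[1]=max(VV[1],msg_vec) then VV[1][1]++ -> VV[1]=[3, 3, 2]
Event 5: SEND 1->2: VV[1][1]++ -> VV[1]=[3, 4, 2], msg_vec=[3, 4, 2]; VV[2]=max(VV[2],msg_vec) then VV[2][2]++ -> VV[2]=[3, 4, 3]
Event 6: SEND 2->1: VV[2][2]++ -> VV[2]=[3, 4, 4], msg_vec=[3, 4, 4]; VV[1]=max(VV[1],msg_vec) then VV[1][1]++ -> VV[1]=[3, 5, 4]
Event 7: LOCAL 2: VV[2][2]++ -> VV[2]=[3, 4, 5]
Event 3 stamp: [2, 0, 0]
Event 7 stamp: [3, 4, 5]
[2, 0, 0] <= [3, 4, 5]? True. Equal? False. Happens-before: True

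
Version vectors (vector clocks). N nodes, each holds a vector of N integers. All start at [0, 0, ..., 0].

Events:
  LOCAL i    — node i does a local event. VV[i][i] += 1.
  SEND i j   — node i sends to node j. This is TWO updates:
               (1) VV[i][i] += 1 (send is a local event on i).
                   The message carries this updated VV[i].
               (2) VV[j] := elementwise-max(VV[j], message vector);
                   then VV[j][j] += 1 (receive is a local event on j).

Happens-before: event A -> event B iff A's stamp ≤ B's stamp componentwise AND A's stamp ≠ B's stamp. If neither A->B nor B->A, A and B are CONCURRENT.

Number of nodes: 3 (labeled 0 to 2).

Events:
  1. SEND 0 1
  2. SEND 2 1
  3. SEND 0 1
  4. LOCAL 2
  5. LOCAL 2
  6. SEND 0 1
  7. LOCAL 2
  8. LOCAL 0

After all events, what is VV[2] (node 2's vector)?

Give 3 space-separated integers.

Initial: VV[0]=[0, 0, 0]
Initial: VV[1]=[0, 0, 0]
Initial: VV[2]=[0, 0, 0]
Event 1: SEND 0->1: VV[0][0]++ -> VV[0]=[1, 0, 0], msg_vec=[1, 0, 0]; VV[1]=max(VV[1],msg_vec) then VV[1][1]++ -> VV[1]=[1, 1, 0]
Event 2: SEND 2->1: VV[2][2]++ -> VV[2]=[0, 0, 1], msg_vec=[0, 0, 1]; VV[1]=max(VV[1],msg_vec) then VV[1][1]++ -> VV[1]=[1, 2, 1]
Event 3: SEND 0->1: VV[0][0]++ -> VV[0]=[2, 0, 0], msg_vec=[2, 0, 0]; VV[1]=max(VV[1],msg_vec) then VV[1][1]++ -> VV[1]=[2, 3, 1]
Event 4: LOCAL 2: VV[2][2]++ -> VV[2]=[0, 0, 2]
Event 5: LOCAL 2: VV[2][2]++ -> VV[2]=[0, 0, 3]
Event 6: SEND 0->1: VV[0][0]++ -> VV[0]=[3, 0, 0], msg_vec=[3, 0, 0]; VV[1]=max(VV[1],msg_vec) then VV[1][1]++ -> VV[1]=[3, 4, 1]
Event 7: LOCAL 2: VV[2][2]++ -> VV[2]=[0, 0, 4]
Event 8: LOCAL 0: VV[0][0]++ -> VV[0]=[4, 0, 0]
Final vectors: VV[0]=[4, 0, 0]; VV[1]=[3, 4, 1]; VV[2]=[0, 0, 4]

Answer: 0 0 4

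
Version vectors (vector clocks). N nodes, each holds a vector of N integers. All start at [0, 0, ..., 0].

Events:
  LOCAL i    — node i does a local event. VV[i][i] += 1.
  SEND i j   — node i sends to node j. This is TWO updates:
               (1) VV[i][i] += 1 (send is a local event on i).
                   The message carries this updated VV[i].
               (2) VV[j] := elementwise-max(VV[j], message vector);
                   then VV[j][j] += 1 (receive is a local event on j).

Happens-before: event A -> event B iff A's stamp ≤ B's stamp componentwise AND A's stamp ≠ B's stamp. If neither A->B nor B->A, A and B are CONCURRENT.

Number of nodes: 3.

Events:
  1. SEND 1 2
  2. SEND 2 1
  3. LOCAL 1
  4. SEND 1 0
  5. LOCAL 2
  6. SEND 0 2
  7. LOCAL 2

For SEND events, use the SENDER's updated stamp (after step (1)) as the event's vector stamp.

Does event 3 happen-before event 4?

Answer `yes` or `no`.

Answer: yes

Derivation:
Initial: VV[0]=[0, 0, 0]
Initial: VV[1]=[0, 0, 0]
Initial: VV[2]=[0, 0, 0]
Event 1: SEND 1->2: VV[1][1]++ -> VV[1]=[0, 1, 0], msg_vec=[0, 1, 0]; VV[2]=max(VV[2],msg_vec) then VV[2][2]++ -> VV[2]=[0, 1, 1]
Event 2: SEND 2->1: VV[2][2]++ -> VV[2]=[0, 1, 2], msg_vec=[0, 1, 2]; VV[1]=max(VV[1],msg_vec) then VV[1][1]++ -> VV[1]=[0, 2, 2]
Event 3: LOCAL 1: VV[1][1]++ -> VV[1]=[0, 3, 2]
Event 4: SEND 1->0: VV[1][1]++ -> VV[1]=[0, 4, 2], msg_vec=[0, 4, 2]; VV[0]=max(VV[0],msg_vec) then VV[0][0]++ -> VV[0]=[1, 4, 2]
Event 5: LOCAL 2: VV[2][2]++ -> VV[2]=[0, 1, 3]
Event 6: SEND 0->2: VV[0][0]++ -> VV[0]=[2, 4, 2], msg_vec=[2, 4, 2]; VV[2]=max(VV[2],msg_vec) then VV[2][2]++ -> VV[2]=[2, 4, 4]
Event 7: LOCAL 2: VV[2][2]++ -> VV[2]=[2, 4, 5]
Event 3 stamp: [0, 3, 2]
Event 4 stamp: [0, 4, 2]
[0, 3, 2] <= [0, 4, 2]? True. Equal? False. Happens-before: True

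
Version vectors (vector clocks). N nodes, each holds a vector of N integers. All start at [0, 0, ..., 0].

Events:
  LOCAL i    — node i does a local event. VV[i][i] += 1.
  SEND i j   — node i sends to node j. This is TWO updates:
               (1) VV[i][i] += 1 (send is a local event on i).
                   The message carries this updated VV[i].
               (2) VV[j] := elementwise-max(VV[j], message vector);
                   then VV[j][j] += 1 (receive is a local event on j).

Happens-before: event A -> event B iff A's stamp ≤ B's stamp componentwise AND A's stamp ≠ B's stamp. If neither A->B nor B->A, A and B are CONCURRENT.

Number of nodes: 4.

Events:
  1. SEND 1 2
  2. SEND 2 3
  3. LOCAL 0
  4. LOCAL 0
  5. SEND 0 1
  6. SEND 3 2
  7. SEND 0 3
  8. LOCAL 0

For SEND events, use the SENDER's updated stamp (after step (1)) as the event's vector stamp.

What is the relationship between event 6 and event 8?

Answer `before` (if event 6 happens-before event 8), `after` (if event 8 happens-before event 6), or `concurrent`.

Initial: VV[0]=[0, 0, 0, 0]
Initial: VV[1]=[0, 0, 0, 0]
Initial: VV[2]=[0, 0, 0, 0]
Initial: VV[3]=[0, 0, 0, 0]
Event 1: SEND 1->2: VV[1][1]++ -> VV[1]=[0, 1, 0, 0], msg_vec=[0, 1, 0, 0]; VV[2]=max(VV[2],msg_vec) then VV[2][2]++ -> VV[2]=[0, 1, 1, 0]
Event 2: SEND 2->3: VV[2][2]++ -> VV[2]=[0, 1, 2, 0], msg_vec=[0, 1, 2, 0]; VV[3]=max(VV[3],msg_vec) then VV[3][3]++ -> VV[3]=[0, 1, 2, 1]
Event 3: LOCAL 0: VV[0][0]++ -> VV[0]=[1, 0, 0, 0]
Event 4: LOCAL 0: VV[0][0]++ -> VV[0]=[2, 0, 0, 0]
Event 5: SEND 0->1: VV[0][0]++ -> VV[0]=[3, 0, 0, 0], msg_vec=[3, 0, 0, 0]; VV[1]=max(VV[1],msg_vec) then VV[1][1]++ -> VV[1]=[3, 2, 0, 0]
Event 6: SEND 3->2: VV[3][3]++ -> VV[3]=[0, 1, 2, 2], msg_vec=[0, 1, 2, 2]; VV[2]=max(VV[2],msg_vec) then VV[2][2]++ -> VV[2]=[0, 1, 3, 2]
Event 7: SEND 0->3: VV[0][0]++ -> VV[0]=[4, 0, 0, 0], msg_vec=[4, 0, 0, 0]; VV[3]=max(VV[3],msg_vec) then VV[3][3]++ -> VV[3]=[4, 1, 2, 3]
Event 8: LOCAL 0: VV[0][0]++ -> VV[0]=[5, 0, 0, 0]
Event 6 stamp: [0, 1, 2, 2]
Event 8 stamp: [5, 0, 0, 0]
[0, 1, 2, 2] <= [5, 0, 0, 0]? False
[5, 0, 0, 0] <= [0, 1, 2, 2]? False
Relation: concurrent

Answer: concurrent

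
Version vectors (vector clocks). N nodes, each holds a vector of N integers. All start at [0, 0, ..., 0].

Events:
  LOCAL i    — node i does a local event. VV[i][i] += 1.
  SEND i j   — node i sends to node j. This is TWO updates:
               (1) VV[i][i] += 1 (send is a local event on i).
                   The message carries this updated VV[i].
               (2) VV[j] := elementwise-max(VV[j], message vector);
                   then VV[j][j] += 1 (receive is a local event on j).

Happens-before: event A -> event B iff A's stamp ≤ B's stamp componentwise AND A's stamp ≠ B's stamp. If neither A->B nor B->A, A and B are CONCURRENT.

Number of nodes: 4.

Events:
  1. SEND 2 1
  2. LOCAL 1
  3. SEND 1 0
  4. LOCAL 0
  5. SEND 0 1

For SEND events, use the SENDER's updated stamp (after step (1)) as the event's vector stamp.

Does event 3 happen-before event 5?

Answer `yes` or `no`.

Initial: VV[0]=[0, 0, 0, 0]
Initial: VV[1]=[0, 0, 0, 0]
Initial: VV[2]=[0, 0, 0, 0]
Initial: VV[3]=[0, 0, 0, 0]
Event 1: SEND 2->1: VV[2][2]++ -> VV[2]=[0, 0, 1, 0], msg_vec=[0, 0, 1, 0]; VV[1]=max(VV[1],msg_vec) then VV[1][1]++ -> VV[1]=[0, 1, 1, 0]
Event 2: LOCAL 1: VV[1][1]++ -> VV[1]=[0, 2, 1, 0]
Event 3: SEND 1->0: VV[1][1]++ -> VV[1]=[0, 3, 1, 0], msg_vec=[0, 3, 1, 0]; VV[0]=max(VV[0],msg_vec) then VV[0][0]++ -> VV[0]=[1, 3, 1, 0]
Event 4: LOCAL 0: VV[0][0]++ -> VV[0]=[2, 3, 1, 0]
Event 5: SEND 0->1: VV[0][0]++ -> VV[0]=[3, 3, 1, 0], msg_vec=[3, 3, 1, 0]; VV[1]=max(VV[1],msg_vec) then VV[1][1]++ -> VV[1]=[3, 4, 1, 0]
Event 3 stamp: [0, 3, 1, 0]
Event 5 stamp: [3, 3, 1, 0]
[0, 3, 1, 0] <= [3, 3, 1, 0]? True. Equal? False. Happens-before: True

Answer: yes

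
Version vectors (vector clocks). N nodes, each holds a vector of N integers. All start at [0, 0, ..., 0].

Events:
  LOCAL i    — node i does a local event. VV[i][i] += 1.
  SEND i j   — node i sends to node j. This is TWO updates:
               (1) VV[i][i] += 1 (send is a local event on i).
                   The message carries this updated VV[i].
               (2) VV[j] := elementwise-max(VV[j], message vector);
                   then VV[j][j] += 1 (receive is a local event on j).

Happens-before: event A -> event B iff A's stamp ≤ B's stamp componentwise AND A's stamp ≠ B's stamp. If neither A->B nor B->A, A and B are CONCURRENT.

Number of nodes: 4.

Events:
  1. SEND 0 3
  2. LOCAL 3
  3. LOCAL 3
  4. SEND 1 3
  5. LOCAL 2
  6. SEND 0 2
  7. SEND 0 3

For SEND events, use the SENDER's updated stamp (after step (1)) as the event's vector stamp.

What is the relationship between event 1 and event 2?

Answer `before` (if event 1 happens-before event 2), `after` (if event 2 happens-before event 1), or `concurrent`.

Answer: before

Derivation:
Initial: VV[0]=[0, 0, 0, 0]
Initial: VV[1]=[0, 0, 0, 0]
Initial: VV[2]=[0, 0, 0, 0]
Initial: VV[3]=[0, 0, 0, 0]
Event 1: SEND 0->3: VV[0][0]++ -> VV[0]=[1, 0, 0, 0], msg_vec=[1, 0, 0, 0]; VV[3]=max(VV[3],msg_vec) then VV[3][3]++ -> VV[3]=[1, 0, 0, 1]
Event 2: LOCAL 3: VV[3][3]++ -> VV[3]=[1, 0, 0, 2]
Event 3: LOCAL 3: VV[3][3]++ -> VV[3]=[1, 0, 0, 3]
Event 4: SEND 1->3: VV[1][1]++ -> VV[1]=[0, 1, 0, 0], msg_vec=[0, 1, 0, 0]; VV[3]=max(VV[3],msg_vec) then VV[3][3]++ -> VV[3]=[1, 1, 0, 4]
Event 5: LOCAL 2: VV[2][2]++ -> VV[2]=[0, 0, 1, 0]
Event 6: SEND 0->2: VV[0][0]++ -> VV[0]=[2, 0, 0, 0], msg_vec=[2, 0, 0, 0]; VV[2]=max(VV[2],msg_vec) then VV[2][2]++ -> VV[2]=[2, 0, 2, 0]
Event 7: SEND 0->3: VV[0][0]++ -> VV[0]=[3, 0, 0, 0], msg_vec=[3, 0, 0, 0]; VV[3]=max(VV[3],msg_vec) then VV[3][3]++ -> VV[3]=[3, 1, 0, 5]
Event 1 stamp: [1, 0, 0, 0]
Event 2 stamp: [1, 0, 0, 2]
[1, 0, 0, 0] <= [1, 0, 0, 2]? True
[1, 0, 0, 2] <= [1, 0, 0, 0]? False
Relation: before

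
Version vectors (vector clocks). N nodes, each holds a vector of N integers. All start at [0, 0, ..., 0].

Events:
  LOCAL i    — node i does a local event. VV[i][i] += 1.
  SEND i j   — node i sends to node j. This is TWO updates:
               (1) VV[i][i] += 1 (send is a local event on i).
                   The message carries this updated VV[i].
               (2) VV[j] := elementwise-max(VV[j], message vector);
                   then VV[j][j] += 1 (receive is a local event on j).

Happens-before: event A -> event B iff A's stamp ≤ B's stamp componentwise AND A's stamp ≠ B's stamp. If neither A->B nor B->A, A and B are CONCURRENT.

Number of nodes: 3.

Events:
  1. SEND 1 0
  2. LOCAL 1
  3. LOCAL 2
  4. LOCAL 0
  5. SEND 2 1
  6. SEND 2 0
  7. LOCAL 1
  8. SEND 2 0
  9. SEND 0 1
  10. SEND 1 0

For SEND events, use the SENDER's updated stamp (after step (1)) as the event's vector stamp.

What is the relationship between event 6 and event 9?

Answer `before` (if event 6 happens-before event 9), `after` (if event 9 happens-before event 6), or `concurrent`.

Initial: VV[0]=[0, 0, 0]
Initial: VV[1]=[0, 0, 0]
Initial: VV[2]=[0, 0, 0]
Event 1: SEND 1->0: VV[1][1]++ -> VV[1]=[0, 1, 0], msg_vec=[0, 1, 0]; VV[0]=max(VV[0],msg_vec) then VV[0][0]++ -> VV[0]=[1, 1, 0]
Event 2: LOCAL 1: VV[1][1]++ -> VV[1]=[0, 2, 0]
Event 3: LOCAL 2: VV[2][2]++ -> VV[2]=[0, 0, 1]
Event 4: LOCAL 0: VV[0][0]++ -> VV[0]=[2, 1, 0]
Event 5: SEND 2->1: VV[2][2]++ -> VV[2]=[0, 0, 2], msg_vec=[0, 0, 2]; VV[1]=max(VV[1],msg_vec) then VV[1][1]++ -> VV[1]=[0, 3, 2]
Event 6: SEND 2->0: VV[2][2]++ -> VV[2]=[0, 0, 3], msg_vec=[0, 0, 3]; VV[0]=max(VV[0],msg_vec) then VV[0][0]++ -> VV[0]=[3, 1, 3]
Event 7: LOCAL 1: VV[1][1]++ -> VV[1]=[0, 4, 2]
Event 8: SEND 2->0: VV[2][2]++ -> VV[2]=[0, 0, 4], msg_vec=[0, 0, 4]; VV[0]=max(VV[0],msg_vec) then VV[0][0]++ -> VV[0]=[4, 1, 4]
Event 9: SEND 0->1: VV[0][0]++ -> VV[0]=[5, 1, 4], msg_vec=[5, 1, 4]; VV[1]=max(VV[1],msg_vec) then VV[1][1]++ -> VV[1]=[5, 5, 4]
Event 10: SEND 1->0: VV[1][1]++ -> VV[1]=[5, 6, 4], msg_vec=[5, 6, 4]; VV[0]=max(VV[0],msg_vec) then VV[0][0]++ -> VV[0]=[6, 6, 4]
Event 6 stamp: [0, 0, 3]
Event 9 stamp: [5, 1, 4]
[0, 0, 3] <= [5, 1, 4]? True
[5, 1, 4] <= [0, 0, 3]? False
Relation: before

Answer: before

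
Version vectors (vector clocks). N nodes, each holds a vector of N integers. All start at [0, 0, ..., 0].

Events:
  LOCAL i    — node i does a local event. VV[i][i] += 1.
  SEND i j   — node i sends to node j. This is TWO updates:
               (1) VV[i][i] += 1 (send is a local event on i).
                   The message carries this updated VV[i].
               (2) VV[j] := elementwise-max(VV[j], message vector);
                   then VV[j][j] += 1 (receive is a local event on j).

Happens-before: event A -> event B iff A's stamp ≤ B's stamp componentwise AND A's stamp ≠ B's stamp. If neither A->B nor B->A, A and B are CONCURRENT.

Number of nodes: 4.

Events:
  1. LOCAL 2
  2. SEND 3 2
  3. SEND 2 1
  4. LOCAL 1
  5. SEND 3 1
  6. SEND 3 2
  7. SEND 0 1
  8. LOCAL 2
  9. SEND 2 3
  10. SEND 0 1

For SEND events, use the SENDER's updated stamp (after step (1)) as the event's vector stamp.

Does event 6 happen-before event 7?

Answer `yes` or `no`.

Initial: VV[0]=[0, 0, 0, 0]
Initial: VV[1]=[0, 0, 0, 0]
Initial: VV[2]=[0, 0, 0, 0]
Initial: VV[3]=[0, 0, 0, 0]
Event 1: LOCAL 2: VV[2][2]++ -> VV[2]=[0, 0, 1, 0]
Event 2: SEND 3->2: VV[3][3]++ -> VV[3]=[0, 0, 0, 1], msg_vec=[0, 0, 0, 1]; VV[2]=max(VV[2],msg_vec) then VV[2][2]++ -> VV[2]=[0, 0, 2, 1]
Event 3: SEND 2->1: VV[2][2]++ -> VV[2]=[0, 0, 3, 1], msg_vec=[0, 0, 3, 1]; VV[1]=max(VV[1],msg_vec) then VV[1][1]++ -> VV[1]=[0, 1, 3, 1]
Event 4: LOCAL 1: VV[1][1]++ -> VV[1]=[0, 2, 3, 1]
Event 5: SEND 3->1: VV[3][3]++ -> VV[3]=[0, 0, 0, 2], msg_vec=[0, 0, 0, 2]; VV[1]=max(VV[1],msg_vec) then VV[1][1]++ -> VV[1]=[0, 3, 3, 2]
Event 6: SEND 3->2: VV[3][3]++ -> VV[3]=[0, 0, 0, 3], msg_vec=[0, 0, 0, 3]; VV[2]=max(VV[2],msg_vec) then VV[2][2]++ -> VV[2]=[0, 0, 4, 3]
Event 7: SEND 0->1: VV[0][0]++ -> VV[0]=[1, 0, 0, 0], msg_vec=[1, 0, 0, 0]; VV[1]=max(VV[1],msg_vec) then VV[1][1]++ -> VV[1]=[1, 4, 3, 2]
Event 8: LOCAL 2: VV[2][2]++ -> VV[2]=[0, 0, 5, 3]
Event 9: SEND 2->3: VV[2][2]++ -> VV[2]=[0, 0, 6, 3], msg_vec=[0, 0, 6, 3]; VV[3]=max(VV[3],msg_vec) then VV[3][3]++ -> VV[3]=[0, 0, 6, 4]
Event 10: SEND 0->1: VV[0][0]++ -> VV[0]=[2, 0, 0, 0], msg_vec=[2, 0, 0, 0]; VV[1]=max(VV[1],msg_vec) then VV[1][1]++ -> VV[1]=[2, 5, 3, 2]
Event 6 stamp: [0, 0, 0, 3]
Event 7 stamp: [1, 0, 0, 0]
[0, 0, 0, 3] <= [1, 0, 0, 0]? False. Equal? False. Happens-before: False

Answer: no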